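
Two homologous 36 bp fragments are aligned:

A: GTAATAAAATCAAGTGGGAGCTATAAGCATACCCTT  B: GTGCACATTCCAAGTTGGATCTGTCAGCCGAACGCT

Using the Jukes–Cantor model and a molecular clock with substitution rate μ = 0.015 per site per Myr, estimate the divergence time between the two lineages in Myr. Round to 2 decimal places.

22.45

The sequences differ at 16 of 36 sites, so p = 16/36 ≈ 0.444444.
d = −(3/4) ln(1 − 4p/3) = −0.75 ln(1 − 0.592592) = −0.75 ln(0.407408)
  = −0.75 × (-0.897940) = 0.673455 substitutions/site.
Under a molecular clock d = 2μt, so t = d/(2μ) = 0.673455 / (2 × 0.015) = 22.45 Myr.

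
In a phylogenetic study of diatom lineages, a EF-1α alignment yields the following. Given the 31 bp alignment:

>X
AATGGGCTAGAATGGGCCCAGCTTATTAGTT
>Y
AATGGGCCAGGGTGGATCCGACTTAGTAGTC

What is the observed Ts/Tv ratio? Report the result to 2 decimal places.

Transitions are A↔G and C↔T; transversions are all other mismatches.
Transitions: 8. Transversions: 1.
R = 8/1 = 8.00.

8.00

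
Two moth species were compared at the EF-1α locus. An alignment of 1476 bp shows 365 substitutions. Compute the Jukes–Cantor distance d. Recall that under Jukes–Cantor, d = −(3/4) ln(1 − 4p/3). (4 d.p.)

p = 365/1476 ≈ 0.24729.
d = −(3/4) ln(1 − 4p/3) = −0.75 ln(1 − 0.32972) = −0.75 ln(0.67028)
  = −0.75 × (-0.400060) = 0.300045 substitutions/site.

0.3000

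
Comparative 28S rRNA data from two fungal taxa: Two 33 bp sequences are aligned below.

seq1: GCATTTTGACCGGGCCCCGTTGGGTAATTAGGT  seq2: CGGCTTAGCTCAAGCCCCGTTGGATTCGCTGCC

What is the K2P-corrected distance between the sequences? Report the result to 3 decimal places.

Of 33 sites, 8 differences are transitions and 9 are transversions, so P = 8/33 ≈ 0.242424 and Q = 9/33 ≈ 0.272727.
Under the Kimura two-parameter model, d = −½ ln(1 − 2P − Q) − ¼ ln(1 − 2Q).
1 − 2P − Q = 0.242425, giving −½ ln(0.242425) = 0.708531.
1 − 2Q = 0.454546, giving −¼ ln(0.454546) = 0.197114.
d = 0.708531 + 0.197114 = 0.905645.

0.906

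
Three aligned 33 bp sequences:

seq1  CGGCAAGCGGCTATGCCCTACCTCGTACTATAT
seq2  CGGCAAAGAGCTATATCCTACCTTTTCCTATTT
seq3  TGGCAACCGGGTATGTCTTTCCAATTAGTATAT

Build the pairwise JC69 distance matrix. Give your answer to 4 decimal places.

d(seq1,seq2) = 0.3390, d(seq1,seq3) = 0.3882, d(seq2,seq3) = 0.5587

seq1–seq2: 9/33 sites differ → p ≈ 0.272727, d = −0.75 ln(1 − 0.363636) = 0.338988 ≈ 0.3390.
seq1–seq3: 10/33 sites differ → p ≈ 0.30303, d = −0.75 ln(1 − 0.40404) = 0.388186 ≈ 0.3882.
seq2–seq3: 13/33 sites differ → p ≈ 0.393939, d = −0.75 ln(1 − 0.525252) = 0.558728 ≈ 0.5587.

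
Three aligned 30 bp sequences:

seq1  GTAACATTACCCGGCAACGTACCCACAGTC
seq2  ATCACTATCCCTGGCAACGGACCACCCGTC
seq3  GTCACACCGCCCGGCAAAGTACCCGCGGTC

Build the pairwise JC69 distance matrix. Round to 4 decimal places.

seq1–seq2: 10/30 sites differ → p ≈ 0.333333, d = −0.75 ln(1 − 0.444444) = 0.440839 ≈ 0.4408.
seq1–seq3: 7/30 sites differ → p ≈ 0.233333, d = −0.75 ln(1 − 0.311111) = 0.279506 ≈ 0.2795.
seq2–seq3: 11/30 sites differ → p ≈ 0.366667, d = −0.75 ln(1 − 0.488889) = 0.503376 ≈ 0.5034.

d(seq1,seq2) = 0.4408, d(seq1,seq3) = 0.2795, d(seq2,seq3) = 0.5034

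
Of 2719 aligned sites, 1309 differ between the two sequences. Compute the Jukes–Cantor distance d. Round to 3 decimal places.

p = 1309/2719 ≈ 0.481427.
d = −(3/4) ln(1 − 4p/3) = −0.75 ln(1 − 0.641903) = −0.75 ln(0.358097)
  = −0.75 × (-1.026951) = 0.770213 substitutions/site.

0.770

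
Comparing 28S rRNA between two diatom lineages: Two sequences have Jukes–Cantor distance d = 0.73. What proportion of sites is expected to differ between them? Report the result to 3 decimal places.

p = (3/4)(1 − e^(−4d/3)) = 0.75 × (1 − e^(-0.973333)) = 0.75 × (1 − 0.377822) = 0.466634.

0.467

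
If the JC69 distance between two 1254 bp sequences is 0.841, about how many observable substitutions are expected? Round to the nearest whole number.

634

Invert JC69: p = (3/4)(1 − e^(−4d/3)) = 0.75 × (1 − e^(-1.121333)) = 0.75 × (1 − 0.325845) = 0.505616.
Expected differing sites = pL ≈ 0.505616 × 1254 = 634.042464 ≈ 634.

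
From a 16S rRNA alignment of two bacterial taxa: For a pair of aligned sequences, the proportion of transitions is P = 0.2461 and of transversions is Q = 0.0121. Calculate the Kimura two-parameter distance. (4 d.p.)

0.3570

Under the Kimura two-parameter model, d = −½ ln(1 − 2P − Q) − ¼ ln(1 − 2Q).
1 − 2P − Q = 0.4957, giving −½ ln(0.4957) = 0.350892.
1 − 2Q = 0.9758, giving −¼ ln(0.9758) = 0.006124.
d = 0.350892 + 0.006124 = 0.357016.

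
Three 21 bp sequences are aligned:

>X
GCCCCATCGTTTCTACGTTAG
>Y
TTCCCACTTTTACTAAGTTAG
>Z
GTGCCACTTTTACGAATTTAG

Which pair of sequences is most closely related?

X–Y: 7/21 differ, p = 0.333, d = 0.441.
X–Z: 9/21 differ, p = 0.429, d = 0.635.
Y–Z: 4/21 differ, p = 0.190, d = 0.220.
The smallest distance is between Y and Z.

Y and Z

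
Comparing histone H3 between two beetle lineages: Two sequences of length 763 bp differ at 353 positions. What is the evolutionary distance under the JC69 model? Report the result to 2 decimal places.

p = 353/763 ≈ 0.462647.
d = −(3/4) ln(1 − 4p/3) = −0.75 ln(1 − 0.616863) = −0.75 ln(0.383137)
  = −0.75 × (-0.959363) = 0.719522 substitutions/site.

0.72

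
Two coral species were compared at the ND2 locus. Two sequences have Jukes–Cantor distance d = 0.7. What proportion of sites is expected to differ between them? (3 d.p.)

0.455

p = (3/4)(1 − e^(−4d/3)) = 0.75 × (1 − e^(-0.933333)) = 0.75 × (1 − 0.393241) = 0.455069.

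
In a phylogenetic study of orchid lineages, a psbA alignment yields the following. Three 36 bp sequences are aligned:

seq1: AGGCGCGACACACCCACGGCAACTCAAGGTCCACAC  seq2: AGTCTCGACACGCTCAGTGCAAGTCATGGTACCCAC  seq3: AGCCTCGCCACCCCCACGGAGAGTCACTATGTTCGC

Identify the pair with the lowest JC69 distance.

seq1–seq2: 10/36 differ, p = 0.278, d = 0.347.
seq1–seq3: 14/36 differ, p = 0.389, d = 0.548.
seq2–seq3: 15/36 differ, p = 0.417, d = 0.608.
The smallest distance is between seq1 and seq2.

seq1 and seq2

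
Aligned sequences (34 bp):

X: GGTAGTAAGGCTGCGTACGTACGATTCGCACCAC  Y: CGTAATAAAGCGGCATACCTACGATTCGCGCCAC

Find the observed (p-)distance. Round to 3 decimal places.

The sequences differ at 7 of 34 positions (sites 1, 5, 9, 12, 15, 19, 30).
p = 7/34 = 0.205882… ≈ 0.206 (to 3 d.p.).

0.206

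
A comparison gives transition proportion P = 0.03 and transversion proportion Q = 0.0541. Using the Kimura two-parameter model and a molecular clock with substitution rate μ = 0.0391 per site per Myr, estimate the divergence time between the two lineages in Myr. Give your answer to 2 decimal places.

Under the Kimura two-parameter model, d = −½ ln(1 − 2P − Q) − ¼ ln(1 − 2Q).
1 − 2P − Q = 0.8859, giving −½ ln(0.8859) = 0.060576.
1 − 2Q = 0.8918, giving −¼ ln(0.8918) = 0.028628.
d = 0.060576 + 0.028628 = 0.089204.
Under a molecular clock d = 2μt, so t = d/(2μ) = 0.089204 / (2 × 0.0391) = 1.14 Myr.

1.14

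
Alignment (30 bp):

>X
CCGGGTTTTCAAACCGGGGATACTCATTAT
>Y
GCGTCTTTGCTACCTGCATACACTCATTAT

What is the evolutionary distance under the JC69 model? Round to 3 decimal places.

The sequences differ at 11 of 30 sites, so p = 11/30 ≈ 0.366667.
d = −(3/4) ln(1 − 4p/3) = −0.75 ln(1 − 0.488889) = −0.75 ln(0.511111)
  = −0.75 × (-0.671168) = 0.503376 substitutions/site.

0.503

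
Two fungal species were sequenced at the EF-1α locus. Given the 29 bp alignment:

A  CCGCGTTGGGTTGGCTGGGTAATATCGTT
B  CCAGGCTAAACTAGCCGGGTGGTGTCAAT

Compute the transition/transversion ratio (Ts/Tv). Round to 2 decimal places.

Transitions are A↔G and C↔T; transversions are all other mismatches.
Transitions: 12. Transversions: 2.
R = 12/2 = 6.00.

6.00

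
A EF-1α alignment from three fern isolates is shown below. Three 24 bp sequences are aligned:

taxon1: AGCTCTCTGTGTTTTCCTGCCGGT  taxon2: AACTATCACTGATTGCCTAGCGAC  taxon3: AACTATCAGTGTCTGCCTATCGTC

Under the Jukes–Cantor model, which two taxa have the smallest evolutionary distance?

taxon2 and taxon3

taxon1–taxon2: 10/24 differ, p = 0.417, d = 0.608.
taxon1–taxon3: 9/24 differ, p = 0.375, d = 0.520.
taxon2–taxon3: 5/24 differ, p = 0.208, d = 0.244.
The smallest distance is between taxon2 and taxon3.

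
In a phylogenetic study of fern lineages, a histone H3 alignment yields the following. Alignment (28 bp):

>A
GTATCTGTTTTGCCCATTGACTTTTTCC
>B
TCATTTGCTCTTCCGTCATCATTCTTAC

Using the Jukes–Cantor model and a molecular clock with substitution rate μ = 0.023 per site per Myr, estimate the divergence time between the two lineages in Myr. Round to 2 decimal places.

The sequences differ at 15 of 28 sites, so p = 15/28 ≈ 0.535714.
d = −(3/4) ln(1 − 4p/3) = −0.75 ln(1 − 0.714285) = −0.75 ln(0.285715)
  = −0.75 × (-1.252760) = 0.939570 substitutions/site.
Under a molecular clock d = 2μt, so t = d/(2μ) = 0.939570 / (2 × 0.023) = 20.43 Myr.

20.43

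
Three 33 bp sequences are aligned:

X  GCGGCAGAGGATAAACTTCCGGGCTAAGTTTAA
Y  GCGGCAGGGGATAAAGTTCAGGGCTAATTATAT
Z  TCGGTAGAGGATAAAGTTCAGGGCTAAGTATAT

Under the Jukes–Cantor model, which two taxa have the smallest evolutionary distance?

Y and Z

X–Y: 6/33 differ, p = 0.182, d = 0.208.
X–Z: 6/33 differ, p = 0.182, d = 0.208.
Y–Z: 4/33 differ, p = 0.121, d = 0.132.
The smallest distance is between Y and Z.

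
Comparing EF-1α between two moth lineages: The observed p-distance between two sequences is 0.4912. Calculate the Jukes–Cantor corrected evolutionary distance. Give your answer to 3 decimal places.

d = −(3/4) ln(1 − 4p/3) = −0.75 ln(1 − 0.654933) = −0.75 ln(0.345067)
  = −0.75 × (-1.064017) = 0.798013 substitutions/site.

0.798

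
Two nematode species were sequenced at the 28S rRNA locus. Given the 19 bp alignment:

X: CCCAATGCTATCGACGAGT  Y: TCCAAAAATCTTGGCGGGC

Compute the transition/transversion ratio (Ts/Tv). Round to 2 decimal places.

Transitions are A↔G and C↔T; transversions are all other mismatches.
Transitions: 6. Transversions: 3.
R = 6/3 = 2.00.

2.00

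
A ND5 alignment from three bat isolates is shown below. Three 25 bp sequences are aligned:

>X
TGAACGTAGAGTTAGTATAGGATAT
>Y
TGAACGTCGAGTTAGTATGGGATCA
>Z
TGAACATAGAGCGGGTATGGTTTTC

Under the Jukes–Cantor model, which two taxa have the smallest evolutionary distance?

X–Y: 4/25 differ, p = 0.160, d = 0.180.
X–Z: 9/25 differ, p = 0.360, d = 0.490.
Y–Z: 9/25 differ, p = 0.360, d = 0.490.
The smallest distance is between X and Y.

X and Y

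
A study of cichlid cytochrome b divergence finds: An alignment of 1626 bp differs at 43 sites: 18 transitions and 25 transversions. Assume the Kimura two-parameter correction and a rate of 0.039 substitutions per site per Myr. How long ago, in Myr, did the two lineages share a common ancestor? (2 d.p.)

P = 18/1626 ≈ 0.01107 and Q = 25/1626 ≈ 0.015375.
Under the Kimura two-parameter model, d = −½ ln(1 − 2P − Q) − ¼ ln(1 − 2Q).
1 − 2P − Q = 0.962485, giving −½ ln(0.962485) = 0.019118.
1 − 2Q = 0.96925, giving −¼ ln(0.96925) = 0.007808.
d = 0.019118 + 0.007808 = 0.026926.
Under a molecular clock d = 2μt, so t = d/(2μ) = 0.026926 / (2 × 0.039) = 0.35 Myr.

0.35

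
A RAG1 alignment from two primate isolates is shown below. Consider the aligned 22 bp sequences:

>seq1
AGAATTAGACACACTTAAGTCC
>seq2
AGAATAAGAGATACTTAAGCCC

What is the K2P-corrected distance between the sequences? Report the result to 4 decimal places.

0.2094

Of 22 sites, 2 differences are transitions and 2 are transversions, so P = 2/22 ≈ 0.090909 and Q = 2/22 ≈ 0.090909.
Under the Kimura two-parameter model, d = −½ ln(1 − 2P − Q) − ¼ ln(1 − 2Q).
1 − 2P − Q = 0.727273, giving −½ ln(0.727273) = 0.159227.
1 − 2Q = 0.818182, giving −¼ ln(0.818182) = 0.050168.
d = 0.159227 + 0.050168 = 0.209395.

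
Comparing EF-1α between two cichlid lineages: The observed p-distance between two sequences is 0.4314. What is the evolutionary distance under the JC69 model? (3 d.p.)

0.642

d = −(3/4) ln(1 − 4p/3) = −0.75 ln(1 − 0.5752) = −0.75 ln(0.4248)
  = −0.75 × (-0.856137) = 0.642103 substitutions/site.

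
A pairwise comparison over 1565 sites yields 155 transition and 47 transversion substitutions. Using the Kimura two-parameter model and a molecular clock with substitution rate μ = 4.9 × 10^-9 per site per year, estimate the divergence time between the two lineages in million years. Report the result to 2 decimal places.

P = 155/1565 ≈ 0.099042 and Q = 47/1565 ≈ 0.030032.
Under the Kimura two-parameter model, d = −½ ln(1 − 2P − Q) − ¼ ln(1 − 2Q).
1 − 2P − Q = 0.771884, giving −½ ln(0.771884) = 0.129460.
1 − 2Q = 0.939936, giving −¼ ln(0.939936) = 0.015486.
d = 0.129460 + 0.015486 = 0.144946.
Under a molecular clock d = 2μt, so t = d/(2μ) = 0.144946 / (2 × 4.9 × 10^-9) = 14.79 million years.

14.79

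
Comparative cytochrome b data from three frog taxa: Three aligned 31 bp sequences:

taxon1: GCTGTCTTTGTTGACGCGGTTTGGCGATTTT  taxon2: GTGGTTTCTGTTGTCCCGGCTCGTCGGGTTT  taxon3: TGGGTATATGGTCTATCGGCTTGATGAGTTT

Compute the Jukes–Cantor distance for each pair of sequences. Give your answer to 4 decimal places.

d(taxon1,taxon2) = 0.4806, d(taxon1,taxon3) = 0.6913, d(taxon2,taxon3) = 0.5445

taxon1–taxon2: 11/31 sites differ → p ≈ 0.354839, d = −0.75 ln(1 − 0.473119) = 0.480585 ≈ 0.4806.
taxon1–taxon3: 14/31 sites differ → p ≈ 0.451613, d = −0.75 ln(1 − 0.602151) = 0.691262 ≈ 0.6913.
taxon2–taxon3: 12/31 sites differ → p ≈ 0.387097, d = −0.75 ln(1 − 0.516129) = 0.544453 ≈ 0.5445.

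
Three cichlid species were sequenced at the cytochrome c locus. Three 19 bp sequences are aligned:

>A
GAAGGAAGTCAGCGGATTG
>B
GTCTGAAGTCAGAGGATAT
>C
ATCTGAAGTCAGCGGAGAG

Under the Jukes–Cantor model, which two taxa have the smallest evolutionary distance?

B and C

A–B: 6/19 differ, p = 0.316, d = 0.410.
A–C: 6/19 differ, p = 0.316, d = 0.410.
B–C: 4/19 differ, p = 0.211, d = 0.247.
The smallest distance is between B and C.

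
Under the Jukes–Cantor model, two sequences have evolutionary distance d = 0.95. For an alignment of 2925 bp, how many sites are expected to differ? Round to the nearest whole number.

Invert JC69: p = (3/4)(1 − e^(−4d/3)) = 0.75 × (1 − e^(-1.266667)) = 0.75 × (1 − 0.281769) = 0.538673.
Expected differing sites = pL ≈ 0.538673 × 2925 = 1575.618525 ≈ 1576.

1576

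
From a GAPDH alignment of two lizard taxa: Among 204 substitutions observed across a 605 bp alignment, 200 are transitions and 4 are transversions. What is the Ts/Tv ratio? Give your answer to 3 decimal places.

50.000

R = 200/4 = 50.000.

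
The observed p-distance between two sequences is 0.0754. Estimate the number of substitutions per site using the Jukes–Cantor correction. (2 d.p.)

0.08

d = −(3/4) ln(1 − 4p/3) = −0.75 ln(1 − 0.100533) = −0.75 ln(0.899467)
  = −0.75 × (-0.105953) = 0.079465 substitutions/site.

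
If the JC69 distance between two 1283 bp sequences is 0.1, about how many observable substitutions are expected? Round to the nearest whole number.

120

Invert JC69: p = (3/4)(1 − e^(−4d/3)) = 0.75 × (1 − e^(-0.133333)) = 0.75 × (1 − 0.875174) = 0.093620.
Expected differing sites = pL ≈ 0.093620 × 1283 = 120.11446 ≈ 120.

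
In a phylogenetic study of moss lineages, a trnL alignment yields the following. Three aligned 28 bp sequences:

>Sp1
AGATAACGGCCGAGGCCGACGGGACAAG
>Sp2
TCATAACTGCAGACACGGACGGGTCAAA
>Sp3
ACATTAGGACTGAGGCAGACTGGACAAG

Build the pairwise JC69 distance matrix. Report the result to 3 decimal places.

Sp1–Sp2: 9/28 sites differ → p ≈ 0.321429, d = −0.75 ln(1 − 0.428572) = 0.419713 ≈ 0.420.
Sp1–Sp3: 7/28 sites differ → p = 0.25, d = −0.75 ln(1 − 0.333333) = 0.304098 ≈ 0.304.
Sp2–Sp3: 12/28 sites differ → p ≈ 0.428571, d = −0.75 ln(1 − 0.571428) = 0.635472 ≈ 0.635.

d(Sp1,Sp2) = 0.420, d(Sp1,Sp3) = 0.304, d(Sp2,Sp3) = 0.635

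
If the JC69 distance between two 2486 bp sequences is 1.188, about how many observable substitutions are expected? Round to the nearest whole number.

Invert JC69: p = (3/4)(1 − e^(−4d/3)) = 0.75 × (1 − e^(-1.584)) = 0.75 × (1 − 0.205153) = 0.596135.
Expected differing sites = pL ≈ 0.596135 × 2486 = 1481.99161 ≈ 1482.

1482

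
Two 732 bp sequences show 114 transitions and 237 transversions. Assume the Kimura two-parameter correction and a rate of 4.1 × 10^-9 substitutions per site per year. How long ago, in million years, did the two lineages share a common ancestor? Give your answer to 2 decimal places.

93.29

P = 114/732 ≈ 0.155738 and Q = 237/732 ≈ 0.32377.
Under the Kimura two-parameter model, d = −½ ln(1 − 2P − Q) − ¼ ln(1 − 2Q).
1 − 2P − Q = 0.364754, giving −½ ln(0.364754) = 0.504266.
1 − 2Q = 0.35246, giving −¼ ln(0.35246) = 0.260705.
d = 0.504266 + 0.260705 = 0.764971.
Under a molecular clock d = 2μt, so t = d/(2μ) = 0.764971 / (2 × 4.1 × 10^-9) = 93.29 million years.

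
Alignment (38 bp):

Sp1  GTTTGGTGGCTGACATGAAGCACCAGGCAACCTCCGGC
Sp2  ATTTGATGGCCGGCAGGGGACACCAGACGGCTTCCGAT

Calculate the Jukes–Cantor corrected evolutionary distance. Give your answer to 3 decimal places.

The sequences differ at 14 of 38 sites, so p = 14/38 ≈ 0.368421.
d = −(3/4) ln(1 − 4p/3) = −0.75 ln(1 − 0.491228) = −0.75 ln(0.508772)
  = −0.75 × (-0.675755) = 0.506816 substitutions/site.

0.507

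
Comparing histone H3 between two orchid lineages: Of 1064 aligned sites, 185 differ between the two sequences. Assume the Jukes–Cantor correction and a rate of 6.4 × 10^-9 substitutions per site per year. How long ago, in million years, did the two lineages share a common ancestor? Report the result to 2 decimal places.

p = 185/1064 ≈ 0.173872.
d = −(3/4) ln(1 − 4p/3) = −0.75 ln(1 − 0.231829) = −0.75 ln(0.768171)
  = −0.75 × (-0.263743) = 0.197807 substitutions/site.
Under a molecular clock d = 2μt, so t = d/(2μ) = 0.197807 / (2 × 6.4 × 10^-9) = 15.45 million years.

15.45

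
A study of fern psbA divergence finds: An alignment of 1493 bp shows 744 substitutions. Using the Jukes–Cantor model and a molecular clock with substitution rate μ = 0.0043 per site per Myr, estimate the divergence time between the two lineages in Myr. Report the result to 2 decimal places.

95.23

p = 744/1493 ≈ 0.498326.
d = −(3/4) ln(1 − 4p/3) = −0.75 ln(1 − 0.664435) = −0.75 ln(0.335565)
  = −0.75 × (-1.091940) = 0.818955 substitutions/site.
Under a molecular clock d = 2μt, so t = d/(2μ) = 0.818955 / (2 × 0.0043) = 95.23 Myr.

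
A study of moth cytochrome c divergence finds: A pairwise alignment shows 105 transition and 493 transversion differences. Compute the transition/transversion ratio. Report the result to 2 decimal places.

R = 105/493 = 0.212981… ≈ 0.21 (to 2 d.p.).

0.21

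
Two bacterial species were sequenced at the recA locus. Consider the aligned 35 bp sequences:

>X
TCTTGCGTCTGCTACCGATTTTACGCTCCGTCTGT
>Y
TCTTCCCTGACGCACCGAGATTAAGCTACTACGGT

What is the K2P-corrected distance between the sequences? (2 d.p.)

Of 35 sites, 1 differences are transitions and 13 are transversions, so P = 1/35 ≈ 0.028571 and Q = 13/35 ≈ 0.371429.
Under the Kimura two-parameter model, d = −½ ln(1 − 2P − Q) − ¼ ln(1 − 2Q).
1 − 2P − Q = 0.571429, giving −½ ln(0.571429) = 0.279808.
1 − 2Q = 0.257142, giving −¼ ln(0.257142) = 0.339532.
d = 0.279808 + 0.339532 = 0.619340.

0.62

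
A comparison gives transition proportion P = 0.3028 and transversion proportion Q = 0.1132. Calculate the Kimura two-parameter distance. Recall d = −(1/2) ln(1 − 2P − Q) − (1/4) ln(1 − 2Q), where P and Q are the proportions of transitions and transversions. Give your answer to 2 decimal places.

0.70

Under the Kimura two-parameter model, d = −½ ln(1 − 2P − Q) − ¼ ln(1 − 2Q).
1 − 2P − Q = 0.2812, giving −½ ln(0.2812) = 0.634345.
1 − 2Q = 0.7736, giving −¼ ln(0.7736) = 0.064175.
d = 0.634345 + 0.064175 = 0.698520.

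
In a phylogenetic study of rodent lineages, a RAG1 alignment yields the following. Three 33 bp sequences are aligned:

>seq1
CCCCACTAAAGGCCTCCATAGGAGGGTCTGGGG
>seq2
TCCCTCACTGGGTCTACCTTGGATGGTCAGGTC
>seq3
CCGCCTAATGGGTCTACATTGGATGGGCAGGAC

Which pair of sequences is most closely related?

seq2 and seq3

seq1–seq2: 14/33 differ, p = 0.424, d = 0.625.
seq1–seq3: 14/33 differ, p = 0.424, d = 0.625.
seq2–seq3: 8/33 differ, p = 0.242, d = 0.293.
The smallest distance is between seq2 and seq3.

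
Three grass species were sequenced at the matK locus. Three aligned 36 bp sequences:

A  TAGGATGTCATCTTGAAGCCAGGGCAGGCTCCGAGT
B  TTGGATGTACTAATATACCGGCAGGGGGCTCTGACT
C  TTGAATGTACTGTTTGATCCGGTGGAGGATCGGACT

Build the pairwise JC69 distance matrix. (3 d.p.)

d(A,B) = 0.673, d(A,C) = 0.548, d(B,C) = 0.441

A–B: 16/36 sites differ → p ≈ 0.444444, d = −0.75 ln(1 − 0.592592) = 0.673455 ≈ 0.673.
A–C: 14/36 sites differ → p ≈ 0.388889, d = −0.75 ln(1 − 0.518519) = 0.548166 ≈ 0.548.
B–C: 12/36 sites differ → p ≈ 0.333333, d = −0.75 ln(1 − 0.444444) = 0.440839 ≈ 0.441.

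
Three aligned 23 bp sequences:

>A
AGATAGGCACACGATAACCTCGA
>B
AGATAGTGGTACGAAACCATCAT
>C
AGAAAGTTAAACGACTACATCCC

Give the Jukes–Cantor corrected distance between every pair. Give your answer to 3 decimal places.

d(A,B) = 0.553, d(A,C) = 0.553, d(B,C) = 0.553

A–B: 9/23 sites differ → p ≈ 0.391304, d = −0.75 ln(1 − 0.521739) = 0.553199 ≈ 0.553.
A–C: 9/23 sites differ → p ≈ 0.391304, d = −0.75 ln(1 − 0.521739) = 0.553199 ≈ 0.553.
B–C: 9/23 sites differ → p ≈ 0.391304, d = −0.75 ln(1 − 0.521739) = 0.553199 ≈ 0.553.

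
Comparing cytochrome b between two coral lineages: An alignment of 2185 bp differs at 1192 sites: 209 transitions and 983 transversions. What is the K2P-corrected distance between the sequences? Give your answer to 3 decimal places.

P = 209/2185 ≈ 0.095652 and Q = 983/2185 ≈ 0.449886.
Under the Kimura two-parameter model, d = −½ ln(1 − 2P − Q) − ¼ ln(1 − 2Q).
1 − 2P − Q = 0.35881, giving −½ ln(0.35881) = 0.512481.
1 − 2Q = 0.100228, giving −¼ ln(0.100228) = 0.575077.
d = 0.512481 + 0.575077 = 1.087558.

1.088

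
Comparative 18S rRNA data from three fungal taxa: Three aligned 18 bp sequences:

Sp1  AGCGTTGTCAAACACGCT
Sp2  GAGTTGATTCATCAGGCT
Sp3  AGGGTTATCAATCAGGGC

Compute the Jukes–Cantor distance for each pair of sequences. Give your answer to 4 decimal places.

d(Sp1,Sp2) = 1.0124, d(Sp1,Sp3) = 0.4408, d(Sp2,Sp3) = 0.6735

Sp1–Sp2: 10/18 sites differ → p ≈ 0.555556, d = −0.75 ln(1 − 0.740741) = 1.012446 ≈ 1.0124.
Sp1–Sp3: 6/18 sites differ → p ≈ 0.333333, d = −0.75 ln(1 − 0.444444) = 0.440839 ≈ 0.4408.
Sp2–Sp3: 8/18 sites differ → p ≈ 0.444444, d = −0.75 ln(1 − 0.592592) = 0.673455 ≈ 0.6735.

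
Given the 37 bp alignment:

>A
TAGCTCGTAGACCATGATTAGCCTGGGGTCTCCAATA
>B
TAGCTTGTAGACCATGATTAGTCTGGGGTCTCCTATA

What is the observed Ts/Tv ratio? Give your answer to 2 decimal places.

Transitions are A↔G and C↔T; transversions are all other mismatches.
Transitions: 2. Transversions: 1.
R = 2/1 = 2.00.

2.00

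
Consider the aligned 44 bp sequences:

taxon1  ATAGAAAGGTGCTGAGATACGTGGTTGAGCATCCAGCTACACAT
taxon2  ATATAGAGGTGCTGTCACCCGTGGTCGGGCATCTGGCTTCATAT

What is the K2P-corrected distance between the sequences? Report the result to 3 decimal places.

0.347

Of 44 sites, 7 differences are transitions and 5 are transversions, so P = 7/44 ≈ 0.159091 and Q = 5/44 ≈ 0.113636.
Under the Kimura two-parameter model, d = −½ ln(1 − 2P − Q) − ¼ ln(1 − 2Q).
1 − 2P − Q = 0.568182, giving −½ ln(0.568182) = 0.282657.
1 − 2Q = 0.772728, giving −¼ ln(0.772728) = 0.064457.
d = 0.282657 + 0.064457 = 0.347114.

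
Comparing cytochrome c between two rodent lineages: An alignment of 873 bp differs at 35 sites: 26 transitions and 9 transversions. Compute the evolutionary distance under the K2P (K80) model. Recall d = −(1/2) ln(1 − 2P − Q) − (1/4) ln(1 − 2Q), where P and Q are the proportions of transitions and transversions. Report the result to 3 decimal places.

0.041

P = 26/873 ≈ 0.029782 and Q = 9/873 ≈ 0.010309.
Under the Kimura two-parameter model, d = −½ ln(1 − 2P − Q) − ¼ ln(1 − 2Q).
1 − 2P − Q = 0.930127, giving −½ ln(0.930127) = 0.036217.
1 − 2Q = 0.979382, giving −¼ ln(0.979382) = 0.005208.
d = 0.036217 + 0.005208 = 0.041425.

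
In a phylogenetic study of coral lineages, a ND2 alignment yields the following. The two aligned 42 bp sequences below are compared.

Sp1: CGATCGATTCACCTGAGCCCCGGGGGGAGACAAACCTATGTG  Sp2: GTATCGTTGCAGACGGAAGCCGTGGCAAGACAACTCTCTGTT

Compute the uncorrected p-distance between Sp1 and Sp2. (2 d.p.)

The sequences differ at 18 of 42 positions.
p = 18/42 = 0.428571… ≈ 0.43 (to 2 d.p.).

0.43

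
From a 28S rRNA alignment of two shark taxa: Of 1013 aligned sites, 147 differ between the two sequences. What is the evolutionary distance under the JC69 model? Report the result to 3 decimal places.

0.161

p = 147/1013 ≈ 0.145114.
d = −(3/4) ln(1 − 4p/3) = −0.75 ln(1 − 0.193485) = −0.75 ln(0.806515)
  = −0.75 × (-0.215033) = 0.161275 substitutions/site.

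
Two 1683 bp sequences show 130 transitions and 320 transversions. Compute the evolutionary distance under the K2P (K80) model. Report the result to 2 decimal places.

0.33

P = 130/1683 ≈ 0.077243 and Q = 320/1683 ≈ 0.190137.
Under the Kimura two-parameter model, d = −½ ln(1 − 2P − Q) − ¼ ln(1 − 2Q).
1 − 2P − Q = 0.655377, giving −½ ln(0.655377) = 0.211272.
1 − 2Q = 0.619726, giving −¼ ln(0.619726) = 0.119619.
d = 0.211272 + 0.119619 = 0.330891.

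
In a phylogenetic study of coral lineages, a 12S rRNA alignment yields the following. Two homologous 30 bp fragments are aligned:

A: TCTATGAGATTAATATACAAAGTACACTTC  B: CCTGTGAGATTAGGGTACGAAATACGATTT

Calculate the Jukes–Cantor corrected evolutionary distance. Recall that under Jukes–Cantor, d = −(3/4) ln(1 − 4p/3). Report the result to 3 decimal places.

The sequences differ at 10 of 30 sites (1, 4, 13, 14, 15, 19, 22, 26, 27, 30), so p = 10/30 ≈ 0.333333.
d = −(3/4) ln(1 − 4p/3) = −0.75 ln(1 − 0.444444) = −0.75 ln(0.555556)
  = −0.75 × (-0.587786) = 0.440840 substitutions/site.

0.441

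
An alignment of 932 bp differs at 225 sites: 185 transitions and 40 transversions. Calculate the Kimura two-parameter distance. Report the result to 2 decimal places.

0.31

P = 185/932 ≈ 0.198498 and Q = 40/932 ≈ 0.042918.
Under the Kimura two-parameter model, d = −½ ln(1 − 2P − Q) − ¼ ln(1 − 2Q).
1 − 2P − Q = 0.560086, giving −½ ln(0.560086) = 0.289832.
1 − 2Q = 0.914164, giving −¼ ln(0.914164) = 0.022436.
d = 0.289832 + 0.022436 = 0.312268.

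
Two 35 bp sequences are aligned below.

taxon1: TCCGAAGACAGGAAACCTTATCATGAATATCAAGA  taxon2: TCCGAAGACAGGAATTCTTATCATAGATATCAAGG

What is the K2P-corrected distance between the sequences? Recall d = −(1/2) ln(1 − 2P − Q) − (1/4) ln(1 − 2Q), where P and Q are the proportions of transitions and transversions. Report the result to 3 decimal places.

0.163

Of 35 sites, 4 differences are transitions and 1 are transversions, so P = 4/35 ≈ 0.114286 and Q = 1/35 ≈ 0.028571.
Under the Kimura two-parameter model, d = −½ ln(1 − 2P − Q) − ¼ ln(1 − 2Q).
1 − 2P − Q = 0.742857, giving −½ ln(0.742857) = 0.148626.
1 − 2Q = 0.942858, giving −¼ ln(0.942858) = 0.014710.
d = 0.148626 + 0.014710 = 0.163336.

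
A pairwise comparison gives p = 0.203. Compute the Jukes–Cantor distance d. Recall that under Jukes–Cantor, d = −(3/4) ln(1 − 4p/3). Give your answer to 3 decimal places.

0.237

d = −(3/4) ln(1 − 4p/3) = −0.75 ln(1 − 0.270667) = −0.75 ln(0.729333)
  = −0.75 × (-0.315625) = 0.236719 substitutions/site.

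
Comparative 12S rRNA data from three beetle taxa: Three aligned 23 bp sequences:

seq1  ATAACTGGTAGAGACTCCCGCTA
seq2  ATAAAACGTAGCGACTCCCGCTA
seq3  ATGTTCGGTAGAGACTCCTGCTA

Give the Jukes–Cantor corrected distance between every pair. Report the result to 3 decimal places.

seq1–seq2: 4/23 sites differ → p ≈ 0.173913, d = −0.75 ln(1 − 0.231884) = 0.197861 ≈ 0.198.
seq1–seq3: 5/23 sites differ → p ≈ 0.217391, d = −0.75 ln(1 − 0.289855) = 0.256715 ≈ 0.257.
seq2–seq3: 7/23 sites differ → p ≈ 0.304348, d = −0.75 ln(1 − 0.405797) = 0.390401 ≈ 0.390.

d(seq1,seq2) = 0.198, d(seq1,seq3) = 0.257, d(seq2,seq3) = 0.390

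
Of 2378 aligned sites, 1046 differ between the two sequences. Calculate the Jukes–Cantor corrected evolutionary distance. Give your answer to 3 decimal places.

p = 1046/2378 ≈ 0.439865.
d = −(3/4) ln(1 − 4p/3) = −0.75 ln(1 − 0.586487) = −0.75 ln(0.413513)
  = −0.75 × (-0.883066) = 0.662300 substitutions/site.

0.662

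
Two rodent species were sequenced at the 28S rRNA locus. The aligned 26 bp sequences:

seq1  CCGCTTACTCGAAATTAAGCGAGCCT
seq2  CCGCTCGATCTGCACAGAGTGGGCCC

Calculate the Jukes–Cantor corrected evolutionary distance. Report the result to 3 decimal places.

The sequences differ at 12 of 26 sites, so p = 12/26 ≈ 0.461538.
d = −(3/4) ln(1 − 4p/3) = −0.75 ln(1 − 0.615384) = −0.75 ln(0.384616)
  = −0.75 × (-0.955510) = 0.716633 substitutions/site.

0.717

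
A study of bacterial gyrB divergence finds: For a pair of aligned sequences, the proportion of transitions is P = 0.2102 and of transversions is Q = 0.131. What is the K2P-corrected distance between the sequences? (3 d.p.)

Under the Kimura two-parameter model, d = −½ ln(1 − 2P − Q) − ¼ ln(1 − 2Q).
1 − 2P − Q = 0.4486, giving −½ ln(0.4486) = 0.400812.
1 − 2Q = 0.738, giving −¼ ln(0.738) = 0.075953.
d = 0.400812 + 0.075953 = 0.476765.

0.477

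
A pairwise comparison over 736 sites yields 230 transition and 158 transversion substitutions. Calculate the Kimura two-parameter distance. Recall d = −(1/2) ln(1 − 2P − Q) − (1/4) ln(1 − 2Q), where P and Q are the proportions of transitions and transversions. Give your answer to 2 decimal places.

1.06

P = 230/736 = 0.3125 and Q = 158/736 ≈ 0.214674.
Under the Kimura two-parameter model, d = −½ ln(1 − 2P − Q) − ¼ ln(1 − 2Q).
1 − 2P − Q = 0.160326, giving −½ ln(0.160326) = 0.915273.
1 − 2Q = 0.570652, giving −¼ ln(0.570652) = 0.140244.
d = 0.915273 + 0.140244 = 1.055517.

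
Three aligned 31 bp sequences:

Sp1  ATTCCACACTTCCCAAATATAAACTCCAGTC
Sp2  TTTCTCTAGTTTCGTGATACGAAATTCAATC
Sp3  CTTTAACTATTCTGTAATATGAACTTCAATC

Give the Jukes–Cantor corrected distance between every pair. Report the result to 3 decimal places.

d(Sp1,Sp2) = 0.691, d(Sp1,Sp3) = 0.481, d(Sp2,Sp3) = 0.544

Sp1–Sp2: 14/31 sites differ → p ≈ 0.451613, d = −0.75 ln(1 − 0.602151) = 0.691262 ≈ 0.691.
Sp1–Sp3: 11/31 sites differ → p ≈ 0.354839, d = −0.75 ln(1 − 0.473119) = 0.480585 ≈ 0.481.
Sp2–Sp3: 12/31 sites differ → p ≈ 0.387097, d = −0.75 ln(1 − 0.516129) = 0.544453 ≈ 0.544.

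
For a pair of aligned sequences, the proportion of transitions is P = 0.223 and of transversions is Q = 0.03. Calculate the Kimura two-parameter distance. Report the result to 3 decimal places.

0.339

Under the Kimura two-parameter model, d = −½ ln(1 − 2P − Q) − ¼ ln(1 − 2Q).
1 − 2P − Q = 0.524, giving −½ ln(0.524) = 0.323132.
1 − 2Q = 0.94, giving −¼ ln(0.94) = 0.015469.
d = 0.323132 + 0.015469 = 0.338601.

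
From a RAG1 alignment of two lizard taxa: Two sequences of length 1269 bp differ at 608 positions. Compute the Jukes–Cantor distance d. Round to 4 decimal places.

0.7638

p = 608/1269 ≈ 0.479117.
d = −(3/4) ln(1 − 4p/3) = −0.75 ln(1 − 0.638823) = −0.75 ln(0.361177)
  = −0.75 × (-1.018387) = 0.763790 substitutions/site.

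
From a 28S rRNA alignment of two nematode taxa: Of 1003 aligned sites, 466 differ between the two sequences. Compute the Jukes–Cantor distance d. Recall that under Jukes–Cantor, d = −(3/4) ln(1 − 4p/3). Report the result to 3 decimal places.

0.725

p = 466/1003 ≈ 0.464606.
d = −(3/4) ln(1 − 4p/3) = −0.75 ln(1 − 0.619475) = −0.75 ln(0.380525)
  = −0.75 × (-0.966203) = 0.724652 substitutions/site.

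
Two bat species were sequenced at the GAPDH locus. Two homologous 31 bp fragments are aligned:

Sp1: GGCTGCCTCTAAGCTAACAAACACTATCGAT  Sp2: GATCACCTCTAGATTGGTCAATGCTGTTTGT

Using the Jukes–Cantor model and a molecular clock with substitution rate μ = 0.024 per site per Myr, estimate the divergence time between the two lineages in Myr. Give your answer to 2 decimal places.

The sequences differ at 17 of 31 sites, so p = 17/31 ≈ 0.548387.
d = −(3/4) ln(1 − 4p/3) = −0.75 ln(1 − 0.731183) = −0.75 ln(0.268817)
  = −0.75 × (-1.313724) = 0.985293 substitutions/site.
Under a molecular clock d = 2μt, so t = d/(2μ) = 0.985293 / (2 × 0.024) = 20.53 Myr.

20.53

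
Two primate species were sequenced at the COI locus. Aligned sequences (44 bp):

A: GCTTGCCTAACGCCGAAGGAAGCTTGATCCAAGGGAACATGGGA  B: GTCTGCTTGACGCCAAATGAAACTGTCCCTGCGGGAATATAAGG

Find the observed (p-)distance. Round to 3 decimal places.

The sequences differ at 18 of 44 positions.
p = 18/44 = 0.409090… ≈ 0.409 (to 3 d.p.).

0.409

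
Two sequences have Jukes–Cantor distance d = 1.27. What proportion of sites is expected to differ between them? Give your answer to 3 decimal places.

p = (3/4)(1 − e^(−4d/3)) = 0.75 × (1 − e^(-1.693333)) = 0.75 × (1 − 0.183906) = 0.612071.

0.612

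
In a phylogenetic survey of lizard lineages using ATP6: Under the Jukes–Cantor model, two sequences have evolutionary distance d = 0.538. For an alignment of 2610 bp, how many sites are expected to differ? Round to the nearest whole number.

Invert JC69: p = (3/4)(1 − e^(−4d/3)) = 0.75 × (1 − e^(-0.717333)) = 0.75 × (1 − 0.488052) = 0.383961.
Expected differing sites = pL ≈ 0.383961 × 2610 = 1002.13821 ≈ 1002.

1002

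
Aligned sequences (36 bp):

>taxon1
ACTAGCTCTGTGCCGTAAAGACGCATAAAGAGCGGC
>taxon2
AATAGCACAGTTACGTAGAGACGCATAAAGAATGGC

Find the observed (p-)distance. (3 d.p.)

0.222

The sequences differ at 8 of 36 positions (sites 2, 7, 9, 12, 13, 18, 32, 33).
p = 8/36 = 0.222222… ≈ 0.222 (to 3 d.p.).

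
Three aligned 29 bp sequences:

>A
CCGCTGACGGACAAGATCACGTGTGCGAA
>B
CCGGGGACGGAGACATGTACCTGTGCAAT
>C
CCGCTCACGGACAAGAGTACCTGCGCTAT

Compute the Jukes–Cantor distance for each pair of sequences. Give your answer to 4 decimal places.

d(A,B) = 0.5285, d(A,C) = 0.2913, d(B,C) = 0.4006

A–B: 11/29 sites differ → p ≈ 0.37931, d = −0.75 ln(1 − 0.505747) = 0.528531 ≈ 0.5285.
A–C: 7/29 sites differ → p ≈ 0.241379, d = −0.75 ln(1 − 0.321839) = 0.291278 ≈ 0.2913.
B–C: 9/29 sites differ → p ≈ 0.310345, d = −0.75 ln(1 − 0.413793) = 0.400562 ≈ 0.4006.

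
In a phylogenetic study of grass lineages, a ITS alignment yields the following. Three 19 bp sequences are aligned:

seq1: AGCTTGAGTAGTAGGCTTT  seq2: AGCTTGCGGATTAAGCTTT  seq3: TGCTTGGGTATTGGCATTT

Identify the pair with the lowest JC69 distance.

seq1–seq2: 4/19 differ, p = 0.211, d = 0.247.
seq1–seq3: 6/19 differ, p = 0.316, d = 0.410.
seq2–seq3: 7/19 differ, p = 0.368, d = 0.507.
The smallest distance is between seq1 and seq2.

seq1 and seq2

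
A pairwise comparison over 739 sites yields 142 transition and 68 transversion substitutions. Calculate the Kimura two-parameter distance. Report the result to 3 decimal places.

0.374

P = 142/739 ≈ 0.192152 and Q = 68/739 ≈ 0.092016.
Under the Kimura two-parameter model, d = −½ ln(1 − 2P − Q) − ¼ ln(1 − 2Q).
1 − 2P − Q = 0.52368, giving −½ ln(0.52368) = 0.323437.
1 − 2Q = 0.815968, giving −¼ ln(0.815968) = 0.050845.
d = 0.323437 + 0.050845 = 0.374282.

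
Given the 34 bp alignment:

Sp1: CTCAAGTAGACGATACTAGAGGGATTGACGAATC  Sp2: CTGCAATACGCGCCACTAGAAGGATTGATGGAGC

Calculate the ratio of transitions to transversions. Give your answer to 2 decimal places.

1.20

Transitions are A↔G and C↔T; transversions are all other mismatches.
Transitions: 6. Transversions: 5.
R = 6/5 = 1.20.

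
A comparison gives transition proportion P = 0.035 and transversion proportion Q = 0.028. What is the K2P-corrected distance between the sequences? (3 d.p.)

0.066

Under the Kimura two-parameter model, d = −½ ln(1 − 2P − Q) − ¼ ln(1 − 2Q).
1 − 2P − Q = 0.902, giving −½ ln(0.902) = 0.051570.
1 − 2Q = 0.944, giving −¼ ln(0.944) = 0.014407.
d = 0.051570 + 0.014407 = 0.065977.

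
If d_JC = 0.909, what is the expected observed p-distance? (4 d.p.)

p = (3/4)(1 − e^(−4d/3)) = 0.75 × (1 − e^(-1.212)) = 0.75 × (1 − 0.297601) = 0.526799.

0.5268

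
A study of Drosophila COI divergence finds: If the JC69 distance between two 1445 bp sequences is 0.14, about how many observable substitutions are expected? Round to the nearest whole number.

185

Invert JC69: p = (3/4)(1 − e^(−4d/3)) = 0.75 × (1 − e^(-0.186667)) = 0.75 × (1 − 0.829720) = 0.127710.
Expected differing sites = pL ≈ 0.127710 × 1445 = 184.54095 ≈ 185.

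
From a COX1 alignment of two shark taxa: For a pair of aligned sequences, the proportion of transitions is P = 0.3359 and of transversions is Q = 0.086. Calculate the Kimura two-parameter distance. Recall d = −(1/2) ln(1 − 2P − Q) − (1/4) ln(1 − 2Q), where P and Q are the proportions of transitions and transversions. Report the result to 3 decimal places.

0.756

Under the Kimura two-parameter model, d = −½ ln(1 − 2P − Q) − ¼ ln(1 − 2Q).
1 − 2P − Q = 0.2422, giving −½ ln(0.2422) = 0.708996.
1 − 2Q = 0.828, giving −¼ ln(0.828) = 0.047186.
d = 0.708996 + 0.047186 = 0.756182.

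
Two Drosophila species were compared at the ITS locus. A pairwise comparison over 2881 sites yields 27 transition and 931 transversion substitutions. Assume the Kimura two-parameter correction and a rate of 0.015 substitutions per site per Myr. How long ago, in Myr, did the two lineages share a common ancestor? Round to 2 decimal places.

P = 27/2881 ≈ 0.009372 and Q = 931/2881 ≈ 0.323152.
Under the Kimura two-parameter model, d = −½ ln(1 − 2P − Q) − ¼ ln(1 − 2Q).
1 − 2P − Q = 0.658104, giving −½ ln(0.658104) = 0.209196.
1 − 2Q = 0.353696, giving −¼ ln(0.353696) = 0.259829.
d = 0.209196 + 0.259829 = 0.469025.
Under a molecular clock d = 2μt, so t = d/(2μ) = 0.469025 / (2 × 0.015) = 15.63 Myr.

15.63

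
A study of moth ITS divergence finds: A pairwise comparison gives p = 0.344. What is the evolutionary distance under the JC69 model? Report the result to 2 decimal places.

0.46

d = −(3/4) ln(1 − 4p/3) = −0.75 ln(1 − 0.458667) = −0.75 ln(0.541333)
  = −0.75 × (-0.613721) = 0.460291 substitutions/site.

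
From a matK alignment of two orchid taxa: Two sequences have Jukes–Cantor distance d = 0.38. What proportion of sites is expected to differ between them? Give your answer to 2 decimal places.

p = (3/4)(1 − e^(−4d/3)) = 0.75 × (1 − e^(-0.506667)) = 0.75 × (1 − 0.602500) = 0.298125.

0.30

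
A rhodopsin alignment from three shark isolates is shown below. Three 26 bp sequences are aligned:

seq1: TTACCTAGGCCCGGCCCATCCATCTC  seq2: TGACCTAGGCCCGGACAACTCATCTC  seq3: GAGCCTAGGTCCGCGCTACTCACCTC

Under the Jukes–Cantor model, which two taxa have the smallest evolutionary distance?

seq1–seq2: 5/26 differ, p = 0.192, d = 0.222.
seq1–seq3: 10/26 differ, p = 0.385, d = 0.539.
seq2–seq3: 8/26 differ, p = 0.308, d = 0.396.
The smallest distance is between seq1 and seq2.

seq1 and seq2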